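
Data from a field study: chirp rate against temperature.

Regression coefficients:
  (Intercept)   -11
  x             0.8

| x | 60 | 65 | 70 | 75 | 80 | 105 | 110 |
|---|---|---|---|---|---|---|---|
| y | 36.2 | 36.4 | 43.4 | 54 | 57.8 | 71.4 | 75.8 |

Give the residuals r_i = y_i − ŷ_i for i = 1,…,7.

-0.8, -4.6, -1.6, 5, 4.8, -1.6, -1.2

x=60: ŷ = -11 + 0.8·60 = 37; r = 36.2 − 37 = -0.8
x=65: ŷ = -11 + 0.8·65 = 41; r = 36.4 − 41 = -4.6
x=70: ŷ = -11 + 0.8·70 = 45; r = 43.4 − 45 = -1.6
x=75: ŷ = -11 + 0.8·75 = 49; r = 54 − 49 = 5
x=80: ŷ = -11 + 0.8·80 = 53; r = 57.8 − 53 = 4.8
x=105: ŷ = -11 + 0.8·105 = 73; r = 71.4 − 73 = -1.6
x=110: ŷ = -11 + 0.8·110 = 77; r = 75.8 − 77 = -1.2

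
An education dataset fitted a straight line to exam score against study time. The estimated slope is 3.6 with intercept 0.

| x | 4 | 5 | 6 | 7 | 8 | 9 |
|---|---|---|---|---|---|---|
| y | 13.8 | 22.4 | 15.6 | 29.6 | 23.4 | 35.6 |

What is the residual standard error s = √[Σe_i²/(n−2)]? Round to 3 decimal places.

x=4: ŷ = 3.6·4 = 14.4; e = 13.8 − 14.4 = -0.6
x=5: ŷ = 3.6·5 = 18; e = 22.4 − 18 = 4.4
x=6: ŷ = 3.6·6 = 21.6; e = 15.6 − 21.6 = -6
x=7: ŷ = 3.6·7 = 25.2; e = 29.6 − 25.2 = 4.4
x=8: ŷ = 3.6·8 = 28.8; e = 23.4 − 28.8 = -5.4
x=9: ŷ = 3.6·9 = 32.4; e = 35.6 − 32.4 = 3.2
SSE = 0.36 + 19.36 + 36 + 19.36 + 29.16 + 10.24 = 114.48
s = √(114.48/4) = √28.62 ≈ 5.350

s = 5.350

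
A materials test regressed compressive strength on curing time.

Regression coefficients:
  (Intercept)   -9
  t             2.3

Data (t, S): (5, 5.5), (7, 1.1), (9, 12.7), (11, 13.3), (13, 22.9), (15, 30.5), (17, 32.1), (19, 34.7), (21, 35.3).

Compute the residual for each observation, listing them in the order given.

3, -6, 1, -3, 2, 5, 2, 0, -4

t=5: ŷ = -9 + 2.3·5 = 2.5; r = 5.5 − 2.5 = 3
t=7: ŷ = -9 + 2.3·7 = 7.1; r = 1.1 − 7.1 = -6
t=9: ŷ = -9 + 2.3·9 = 11.7; r = 12.7 − 11.7 = 1
t=11: ŷ = -9 + 2.3·11 = 16.3; r = 13.3 − 16.3 = -3
t=13: ŷ = -9 + 2.3·13 = 20.9; r = 22.9 − 20.9 = 2
t=15: ŷ = -9 + 2.3·15 = 25.5; r = 30.5 − 25.5 = 5
t=17: ŷ = -9 + 2.3·17 = 30.1; r = 32.1 − 30.1 = 2
t=19: ŷ = -9 + 2.3·19 = 34.7; r = 34.7 − 34.7 = 0
t=21: ŷ = -9 + 2.3·21 = 39.3; r = 35.3 − 39.3 = -4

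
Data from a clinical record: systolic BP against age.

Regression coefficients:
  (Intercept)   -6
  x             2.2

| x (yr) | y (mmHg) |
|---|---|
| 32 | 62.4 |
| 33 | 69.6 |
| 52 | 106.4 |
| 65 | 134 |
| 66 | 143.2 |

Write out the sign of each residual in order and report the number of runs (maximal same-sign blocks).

x=32: ŷ = -6 + 2.2·32 = 64.4; e = 62.4 − 64.4 = -2
x=33: ŷ = -6 + 2.2·33 = 66.6; e = 69.6 − 66.6 = 3
x=52: ŷ = -6 + 2.2·52 = 108.4; e = 106.4 − 108.4 = -2
x=65: ŷ = -6 + 2.2·65 = 137; e = 134 − 137 = -3
x=66: ŷ = -6 + 2.2·66 = 139.2; e = 143.2 − 139.2 = 4
Signs: − + − − +
Runs: −×1, +×1, −×2, +×1 → 4

4 runs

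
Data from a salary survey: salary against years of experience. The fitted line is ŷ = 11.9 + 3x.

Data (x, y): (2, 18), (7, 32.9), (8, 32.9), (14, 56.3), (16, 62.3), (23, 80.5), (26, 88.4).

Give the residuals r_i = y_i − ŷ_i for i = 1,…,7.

x=2: ŷ = 11.9 + 3·2 = 17.9; r = 18 − 17.9 = 0.1
x=7: ŷ = 11.9 + 3·7 = 32.9; r = 32.9 − 32.9 = 0
x=8: ŷ = 11.9 + 3·8 = 35.9; r = 32.9 − 35.9 = -3
x=14: ŷ = 11.9 + 3·14 = 53.9; r = 56.3 − 53.9 = 2.4
x=16: ŷ = 11.9 + 3·16 = 59.9; r = 62.3 − 59.9 = 2.4
x=23: ŷ = 11.9 + 3·23 = 80.9; r = 80.5 − 80.9 = -0.4
x=26: ŷ = 11.9 + 3·26 = 89.9; r = 88.4 − 89.9 = -1.5

0.1, 0, -3, 2.4, 2.4, -0.4, -1.5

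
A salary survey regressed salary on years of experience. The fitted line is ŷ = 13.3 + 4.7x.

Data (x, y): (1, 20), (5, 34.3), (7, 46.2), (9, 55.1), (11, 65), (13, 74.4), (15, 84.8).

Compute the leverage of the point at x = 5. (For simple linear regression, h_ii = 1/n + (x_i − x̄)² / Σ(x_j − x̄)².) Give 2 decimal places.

h = 0.24

x̄ = (1 + 5 + 7 + 9 + 11 + 13 + 15)/7 = 8.71429
Σ(x − x̄)² = 59.5102 + 13.7959 + 2.93878 + 0.0816327 + 5.22449 + 18.3673 + 39.5102 = 139.429
h = 1/7 + (-3.71429)²/139.429 = 0.142857 + 0.0989461 = 0.24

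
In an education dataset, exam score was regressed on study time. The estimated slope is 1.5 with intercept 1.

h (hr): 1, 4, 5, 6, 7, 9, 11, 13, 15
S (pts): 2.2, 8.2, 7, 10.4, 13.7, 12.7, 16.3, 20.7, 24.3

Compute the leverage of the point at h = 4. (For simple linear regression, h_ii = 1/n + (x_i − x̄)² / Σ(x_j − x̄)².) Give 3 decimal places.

h = 0.204

h̄ = (1 + 4 + 5 + 6 + 7 + 9 + 11 + 13 + 15)/9 = 7.88889
Σ(h − h̄)² = 47.4568 + 15.1235 + 8.34568 + 3.5679 + 0.790123 + 1.23457 + 9.67901 + 26.1235 + 50.5679 = 162.889
h = 1/9 + (-3.88889)²/162.889 = 0.111111 + 0.0928452 = 0.204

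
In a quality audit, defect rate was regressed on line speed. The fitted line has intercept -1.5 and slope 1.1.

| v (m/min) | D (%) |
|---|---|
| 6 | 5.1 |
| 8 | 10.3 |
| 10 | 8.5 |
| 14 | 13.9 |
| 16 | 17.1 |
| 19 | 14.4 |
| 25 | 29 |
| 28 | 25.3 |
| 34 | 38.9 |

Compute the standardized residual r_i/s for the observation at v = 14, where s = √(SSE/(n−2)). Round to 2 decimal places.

0.00

v=6: ŷ = -1.5 + 1.1·6 = 5.1; r = 5.1 − 5.1 = 0
v=8: ŷ = -1.5 + 1.1·8 = 7.3; r = 10.3 − 7.3 = 3
v=10: ŷ = -1.5 + 1.1·10 = 9.5; r = 8.5 − 9.5 = -1
v=14: ŷ = -1.5 + 1.1·14 = 13.9; r = 13.9 − 13.9 = 0
v=16: ŷ = -1.5 + 1.1·16 = 16.1; r = 17.1 − 16.1 = 1
v=19: ŷ = -1.5 + 1.1·19 = 19.4; r = 14.4 − 19.4 = -5
v=25: ŷ = -1.5 + 1.1·25 = 26; r = 29 − 26 = 3
v=28: ŷ = -1.5 + 1.1·28 = 29.3; r = 25.3 − 29.3 = -4
v=34: ŷ = -1.5 + 1.1·34 = 35.9; r = 38.9 − 35.9 = 3
SSE = 0 + 9 + 1 + 0 + 1 + 25 + 9 + 16 + 9 = 70
s = √(70/7) = 3.16228
r/s = 0 / 3.16228 = 0.00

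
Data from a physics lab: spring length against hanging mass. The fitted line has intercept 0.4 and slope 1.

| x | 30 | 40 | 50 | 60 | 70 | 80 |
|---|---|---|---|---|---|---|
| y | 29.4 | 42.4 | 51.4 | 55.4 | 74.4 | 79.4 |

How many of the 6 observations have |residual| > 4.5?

x=30: ŷ = 0.4 + 30 = 30.4; r = 29.4 − 30.4 = -1
x=40: ŷ = 0.4 + 40 = 40.4; r = 42.4 − 40.4 = 2
x=50: ŷ = 0.4 + 50 = 50.4; r = 51.4 − 50.4 = 1
x=60: ŷ = 0.4 + 60 = 60.4; r = 55.4 − 60.4 = -5
x=70: ŷ = 0.4 + 70 = 70.4; r = 74.4 − 70.4 = 4
x=80: ŷ = 0.4 + 80 = 80.4; r = 79.4 − 80.4 = -1
|r| > 4.5: x=60 (|r|=5) → 1

1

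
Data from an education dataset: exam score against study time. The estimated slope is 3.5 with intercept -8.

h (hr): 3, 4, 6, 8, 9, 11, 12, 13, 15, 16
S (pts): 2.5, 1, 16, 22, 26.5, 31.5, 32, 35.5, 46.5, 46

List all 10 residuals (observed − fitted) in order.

h=3: Ŝ = -8 + 3.5·3 = 2.5; r = 2.5 − 2.5 = 0
h=4: Ŝ = -8 + 3.5·4 = 6; r = 1 − 6 = -5
h=6: Ŝ = -8 + 3.5·6 = 13; r = 16 − 13 = 3
h=8: Ŝ = -8 + 3.5·8 = 20; r = 22 − 20 = 2
h=9: Ŝ = -8 + 3.5·9 = 23.5; r = 26.5 − 23.5 = 3
h=11: Ŝ = -8 + 3.5·11 = 30.5; r = 31.5 − 30.5 = 1
h=12: Ŝ = -8 + 3.5·12 = 34; r = 32 − 34 = -2
h=13: Ŝ = -8 + 3.5·13 = 37.5; r = 35.5 − 37.5 = -2
h=15: Ŝ = -8 + 3.5·15 = 44.5; r = 46.5 − 44.5 = 2
h=16: Ŝ = -8 + 3.5·16 = 48; r = 46 − 48 = -2

0, -5, 3, 2, 3, 1, -2, -2, 2, -2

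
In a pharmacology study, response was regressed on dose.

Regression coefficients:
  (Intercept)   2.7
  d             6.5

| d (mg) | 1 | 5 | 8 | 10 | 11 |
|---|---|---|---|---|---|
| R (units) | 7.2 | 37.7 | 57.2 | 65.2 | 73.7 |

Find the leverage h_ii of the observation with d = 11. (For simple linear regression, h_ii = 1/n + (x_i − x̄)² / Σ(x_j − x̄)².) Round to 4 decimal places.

h = 0.4424

d̄ = (1 + 5 + 8 + 10 + 11)/5 = 7
Σ(d − d̄)² = 36 + 4 + 1 + 9 + 16 = 66
h = 1/5 + (4)²/66 = 0.2 + 0.242424 = 0.4424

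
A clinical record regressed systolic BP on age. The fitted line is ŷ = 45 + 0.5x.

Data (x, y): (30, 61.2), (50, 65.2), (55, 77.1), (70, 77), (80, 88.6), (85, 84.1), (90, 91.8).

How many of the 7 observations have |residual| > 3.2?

x=30: ŷ = 45 + 0.5·30 = 60; e = 61.2 − 60 = 1.2
x=50: ŷ = 45 + 0.5·50 = 70; e = 65.2 − 70 = -4.8
x=55: ŷ = 45 + 0.5·55 = 72.5; e = 77.1 − 72.5 = 4.6
x=70: ŷ = 45 + 0.5·70 = 80; e = 77 − 80 = -3
x=80: ŷ = 45 + 0.5·80 = 85; e = 88.6 − 85 = 3.6
x=85: ŷ = 45 + 0.5·85 = 87.5; e = 84.1 − 87.5 = -3.4
x=90: ŷ = 45 + 0.5·90 = 90; e = 91.8 − 90 = 1.8
|e| > 3.2: x=50 (|e|=4.8), x=55 (|e|=4.6), x=80 (|e|=3.6), x=85 (|e|=3.4) → 4

4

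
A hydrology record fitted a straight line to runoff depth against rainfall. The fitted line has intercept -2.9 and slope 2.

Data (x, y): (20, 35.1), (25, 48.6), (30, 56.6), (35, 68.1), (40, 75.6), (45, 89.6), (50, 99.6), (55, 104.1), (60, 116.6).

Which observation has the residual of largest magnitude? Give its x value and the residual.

x = 55, e = -3

x=20: ŷ = -2.9 + 2·20 = 37.1; e = 35.1 − 37.1 = -2
x=25: ŷ = -2.9 + 2·25 = 47.1; e = 48.6 − 47.1 = 1.5
x=30: ŷ = -2.9 + 2·30 = 57.1; e = 56.6 − 57.1 = -0.5
x=35: ŷ = -2.9 + 2·35 = 67.1; e = 68.1 − 67.1 = 1
x=40: ŷ = -2.9 + 2·40 = 77.1; e = 75.6 − 77.1 = -1.5
x=45: ŷ = -2.9 + 2·45 = 87.1; e = 89.6 − 87.1 = 2.5
x=50: ŷ = -2.9 + 2·50 = 97.1; e = 99.6 − 97.1 = 2.5
x=55: ŷ = -2.9 + 2·55 = 107.1; e = 104.1 − 107.1 = -3
x=60: ŷ = -2.9 + 2·60 = 117.1; e = 116.6 − 117.1 = -0.5
Largest |e| is 3 at x = 55, residual -3.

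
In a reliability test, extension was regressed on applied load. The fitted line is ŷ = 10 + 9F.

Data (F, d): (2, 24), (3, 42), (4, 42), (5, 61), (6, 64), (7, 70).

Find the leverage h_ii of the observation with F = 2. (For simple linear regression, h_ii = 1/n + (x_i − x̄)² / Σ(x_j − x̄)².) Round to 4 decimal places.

F̄ = (2 + 3 + 4 + 5 + 6 + 7)/6 = 4.5
Σ(F − F̄)² = 6.25 + 2.25 + 0.25 + 0.25 + 2.25 + 6.25 = 17.5
h = 1/6 + (-2.5)²/17.5 = 0.166667 + 0.357143 = 0.5238

h = 0.5238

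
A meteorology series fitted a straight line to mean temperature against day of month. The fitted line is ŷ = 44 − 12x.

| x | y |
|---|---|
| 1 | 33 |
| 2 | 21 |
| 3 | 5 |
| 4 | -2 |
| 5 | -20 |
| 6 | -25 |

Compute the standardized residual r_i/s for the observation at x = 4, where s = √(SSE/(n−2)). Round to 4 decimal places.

0.6325

x=1: ŷ = 44 − 12·1 = 32; r = 33 − 32 = 1
x=2: ŷ = 44 − 12·2 = 20; r = 21 − 20 = 1
x=3: ŷ = 44 − 12·3 = 8; r = 5 − 8 = -3
x=4: ŷ = 44 − 12·4 = -4; r = -2 − (-4) = 2
x=5: ŷ = 44 − 12·5 = -16; r = -20 − (-16) = -4
x=6: ŷ = 44 − 12·6 = -28; r = -25 − (-28) = 3
SSE = 1 + 1 + 9 + 4 + 16 + 9 = 40
s = √(40/4) = 3.16228
r/s = 2 / 3.16228 = 0.6325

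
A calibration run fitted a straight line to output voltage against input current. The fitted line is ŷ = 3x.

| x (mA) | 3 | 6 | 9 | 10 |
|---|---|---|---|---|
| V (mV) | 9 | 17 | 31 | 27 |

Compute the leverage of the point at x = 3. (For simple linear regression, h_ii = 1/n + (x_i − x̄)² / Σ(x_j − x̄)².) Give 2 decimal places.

h = 0.78

x̄ = (3 + 6 + 9 + 10)/4 = 7
Σ(x − x̄)² = 16 + 1 + 4 + 9 = 30
h = 1/4 + (-4)²/30 = 0.25 + 0.533333 = 0.78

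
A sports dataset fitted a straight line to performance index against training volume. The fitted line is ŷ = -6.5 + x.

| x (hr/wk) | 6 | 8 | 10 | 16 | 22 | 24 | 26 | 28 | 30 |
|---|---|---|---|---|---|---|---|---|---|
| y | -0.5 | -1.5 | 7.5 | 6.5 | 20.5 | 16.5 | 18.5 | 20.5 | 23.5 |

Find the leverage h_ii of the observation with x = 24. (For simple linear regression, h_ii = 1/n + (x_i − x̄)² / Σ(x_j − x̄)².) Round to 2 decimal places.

h = 0.15

x̄ = (6 + 8 + 10 + 16 + 22 + 24 + 26 + 28 + 30)/9 = 18.8889
Σ(x − x̄)² = 166.123 + 118.568 + 79.0123 + 8.34568 + 9.67901 + 26.1235 + 50.5679 + 83.0123 + 123.457 = 664.889
h = 1/9 + (5.11111)²/664.889 = 0.111111 + 0.03929 = 0.15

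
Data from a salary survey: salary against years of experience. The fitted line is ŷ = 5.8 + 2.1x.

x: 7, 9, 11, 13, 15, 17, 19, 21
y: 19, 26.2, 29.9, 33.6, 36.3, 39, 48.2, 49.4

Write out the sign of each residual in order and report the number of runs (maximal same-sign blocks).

5 runs

x=7: ŷ = 5.8 + 2.1·7 = 20.5; r = 19 − 20.5 = -1.5
x=9: ŷ = 5.8 + 2.1·9 = 24.7; r = 26.2 − 24.7 = 1.5
x=11: ŷ = 5.8 + 2.1·11 = 28.9; r = 29.9 − 28.9 = 1
x=13: ŷ = 5.8 + 2.1·13 = 33.1; r = 33.6 − 33.1 = 0.5
x=15: ŷ = 5.8 + 2.1·15 = 37.3; r = 36.3 − 37.3 = -1
x=17: ŷ = 5.8 + 2.1·17 = 41.5; r = 39 − 41.5 = -2.5
x=19: ŷ = 5.8 + 2.1·19 = 45.7; r = 48.2 − 45.7 = 2.5
x=21: ŷ = 5.8 + 2.1·21 = 49.9; r = 49.4 − 49.9 = -0.5
Signs: − + + + − − + −
Runs: −×1, +×3, −×2, +×1, −×1 → 5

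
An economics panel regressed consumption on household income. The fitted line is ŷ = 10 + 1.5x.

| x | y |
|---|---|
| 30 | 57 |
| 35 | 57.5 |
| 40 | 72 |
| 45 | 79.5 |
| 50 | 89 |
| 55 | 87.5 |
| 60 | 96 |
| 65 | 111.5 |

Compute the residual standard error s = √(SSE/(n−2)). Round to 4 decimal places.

s = 4.2817

x=30: ŷ = 10 + 1.5·30 = 55; r = 57 − 55 = 2
x=35: ŷ = 10 + 1.5·35 = 62.5; r = 57.5 − 62.5 = -5
x=40: ŷ = 10 + 1.5·40 = 70; r = 72 − 70 = 2
x=45: ŷ = 10 + 1.5·45 = 77.5; r = 79.5 − 77.5 = 2
x=50: ŷ = 10 + 1.5·50 = 85; r = 89 − 85 = 4
x=55: ŷ = 10 + 1.5·55 = 92.5; r = 87.5 − 92.5 = -5
x=60: ŷ = 10 + 1.5·60 = 100; r = 96 − 100 = -4
x=65: ŷ = 10 + 1.5·65 = 107.5; r = 111.5 − 107.5 = 4
SSE = 4 + 25 + 4 + 4 + 16 + 25 + 16 + 16 = 110
s = √(110/6) = √18.3333 ≈ 4.2817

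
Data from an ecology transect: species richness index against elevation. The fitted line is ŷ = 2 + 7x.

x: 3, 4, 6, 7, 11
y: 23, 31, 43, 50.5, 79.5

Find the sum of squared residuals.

x=3: ŷ = 2 + 7·3 = 23; r = 23 − 23 = 0
x=4: ŷ = 2 + 7·4 = 30; r = 31 − 30 = 1
x=6: ŷ = 2 + 7·6 = 44; r = 43 − 44 = -1
x=7: ŷ = 2 + 7·7 = 51; r = 50.5 − 51 = -0.5
x=11: ŷ = 2 + 7·11 = 79; r = 79.5 − 79 = 0.5
SSE = 0 + 1 + 1 + 0.25 + 0.25 = 2.5

SSE = 2.5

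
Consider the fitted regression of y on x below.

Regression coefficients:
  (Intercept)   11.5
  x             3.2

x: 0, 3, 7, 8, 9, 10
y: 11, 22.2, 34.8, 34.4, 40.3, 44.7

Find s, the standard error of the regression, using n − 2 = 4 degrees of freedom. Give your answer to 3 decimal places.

s = 1.658

x=0: ŷ = 11.5 + 3.2·0 = 11.5; r = 11 − 11.5 = -0.5
x=3: ŷ = 11.5 + 3.2·3 = 21.1; r = 22.2 − 21.1 = 1.1
x=7: ŷ = 11.5 + 3.2·7 = 33.9; r = 34.8 − 33.9 = 0.9
x=8: ŷ = 11.5 + 3.2·8 = 37.1; r = 34.4 − 37.1 = -2.7
x=9: ŷ = 11.5 + 3.2·9 = 40.3; r = 40.3 − 40.3 = 0
x=10: ŷ = 11.5 + 3.2·10 = 43.5; r = 44.7 − 43.5 = 1.2
SSE = 0.25 + 1.21 + 0.81 + 7.29 + 0 + 1.44 = 11
s = √(11/4) = √2.75 ≈ 1.658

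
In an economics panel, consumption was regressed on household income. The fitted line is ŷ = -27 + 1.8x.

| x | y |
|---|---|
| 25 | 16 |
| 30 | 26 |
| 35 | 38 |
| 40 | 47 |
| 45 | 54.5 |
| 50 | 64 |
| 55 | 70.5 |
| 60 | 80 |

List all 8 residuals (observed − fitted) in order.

-2, -1, 2, 2, 0.5, 1, -1.5, -1

x=25: ŷ = -27 + 1.8·25 = 18; e = 16 − 18 = -2
x=30: ŷ = -27 + 1.8·30 = 27; e = 26 − 27 = -1
x=35: ŷ = -27 + 1.8·35 = 36; e = 38 − 36 = 2
x=40: ŷ = -27 + 1.8·40 = 45; e = 47 − 45 = 2
x=45: ŷ = -27 + 1.8·45 = 54; e = 54.5 − 54 = 0.5
x=50: ŷ = -27 + 1.8·50 = 63; e = 64 − 63 = 1
x=55: ŷ = -27 + 1.8·55 = 72; e = 70.5 − 72 = -1.5
x=60: ŷ = -27 + 1.8·60 = 81; e = 80 − 81 = -1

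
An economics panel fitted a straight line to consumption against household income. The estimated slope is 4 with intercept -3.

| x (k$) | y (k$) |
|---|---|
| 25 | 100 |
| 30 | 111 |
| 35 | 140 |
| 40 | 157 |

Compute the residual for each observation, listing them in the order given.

3, -6, 3, 0

x=25: ŷ = -3 + 4·25 = 97; e = 100 − 97 = 3
x=30: ŷ = -3 + 4·30 = 117; e = 111 − 117 = -6
x=35: ŷ = -3 + 4·35 = 137; e = 140 − 137 = 3
x=40: ŷ = -3 + 4·40 = 157; e = 157 − 157 = 0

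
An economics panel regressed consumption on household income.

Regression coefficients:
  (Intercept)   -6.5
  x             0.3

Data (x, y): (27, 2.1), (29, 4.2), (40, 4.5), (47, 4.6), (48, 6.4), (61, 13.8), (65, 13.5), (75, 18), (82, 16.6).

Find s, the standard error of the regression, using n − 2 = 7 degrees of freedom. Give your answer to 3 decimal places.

s = 1.964

x=27: ŷ = -6.5 + 0.3·27 = 1.6; e = 2.1 − 1.6 = 0.5
x=29: ŷ = -6.5 + 0.3·29 = 2.2; e = 4.2 − 2.2 = 2
x=40: ŷ = -6.5 + 0.3·40 = 5.5; e = 4.5 − 5.5 = -1
x=47: ŷ = -6.5 + 0.3·47 = 7.6; e = 4.6 − 7.6 = -3
x=48: ŷ = -6.5 + 0.3·48 = 7.9; e = 6.4 − 7.9 = -1.5
x=61: ŷ = -6.5 + 0.3·61 = 11.8; e = 13.8 − 11.8 = 2
x=65: ŷ = -6.5 + 0.3·65 = 13; e = 13.5 − 13 = 0.5
x=75: ŷ = -6.5 + 0.3·75 = 16; e = 18 − 16 = 2
x=82: ŷ = -6.5 + 0.3·82 = 18.1; e = 16.6 − 18.1 = -1.5
SSE = 0.25 + 4 + 1 + 9 + 2.25 + 4 + 0.25 + 4 + 2.25 = 27
s = √(27/7) = √3.85714 ≈ 1.964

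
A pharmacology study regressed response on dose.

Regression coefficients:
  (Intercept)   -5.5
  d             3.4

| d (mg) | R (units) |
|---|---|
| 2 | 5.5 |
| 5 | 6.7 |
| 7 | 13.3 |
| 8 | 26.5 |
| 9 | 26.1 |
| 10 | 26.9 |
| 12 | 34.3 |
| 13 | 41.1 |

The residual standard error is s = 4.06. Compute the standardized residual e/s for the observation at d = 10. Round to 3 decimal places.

-0.394

R̂ = -5.5 + 3.4·10 = 28.5
e = 26.9 − 28.5 = -1.6
e/s = -1.6 / 4.06 = -0.394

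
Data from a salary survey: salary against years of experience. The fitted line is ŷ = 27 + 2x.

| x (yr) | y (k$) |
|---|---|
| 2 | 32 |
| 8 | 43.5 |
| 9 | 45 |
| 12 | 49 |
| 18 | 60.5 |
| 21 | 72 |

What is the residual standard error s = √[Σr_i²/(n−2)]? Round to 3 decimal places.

s = 2.264

x=2: ŷ = 27 + 2·2 = 31; r = 32 − 31 = 1
x=8: ŷ = 27 + 2·8 = 43; r = 43.5 − 43 = 0.5
x=9: ŷ = 27 + 2·9 = 45; r = 45 − 45 = 0
x=12: ŷ = 27 + 2·12 = 51; r = 49 − 51 = -2
x=18: ŷ = 27 + 2·18 = 63; r = 60.5 − 63 = -2.5
x=21: ŷ = 27 + 2·21 = 69; r = 72 − 69 = 3
SSE = 1 + 0.25 + 0 + 4 + 6.25 + 9 = 20.5
s = √(20.5/4) = √5.125 ≈ 2.264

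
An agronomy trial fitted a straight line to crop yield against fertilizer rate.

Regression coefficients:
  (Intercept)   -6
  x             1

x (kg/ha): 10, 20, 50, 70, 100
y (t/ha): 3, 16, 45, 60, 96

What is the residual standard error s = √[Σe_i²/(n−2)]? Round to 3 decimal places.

x=10: ŷ = -6 + 10 = 4; e = 3 − 4 = -1
x=20: ŷ = -6 + 20 = 14; e = 16 − 14 = 2
x=50: ŷ = -6 + 50 = 44; e = 45 − 44 = 1
x=70: ŷ = -6 + 70 = 64; e = 60 − 64 = -4
x=100: ŷ = -6 + 100 = 94; e = 96 − 94 = 2
SSE = 1 + 4 + 1 + 16 + 4 = 26
s = √(26/3) = √8.66667 ≈ 2.944

s = 2.944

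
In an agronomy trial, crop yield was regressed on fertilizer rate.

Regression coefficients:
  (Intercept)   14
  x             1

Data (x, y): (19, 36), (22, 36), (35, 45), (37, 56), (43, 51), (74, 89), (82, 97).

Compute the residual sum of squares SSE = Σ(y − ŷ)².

x=19: ŷ = 14 + 19 = 33; e = 36 − 33 = 3
x=22: ŷ = 14 + 22 = 36; e = 36 − 36 = 0
x=35: ŷ = 14 + 35 = 49; e = 45 − 49 = -4
x=37: ŷ = 14 + 37 = 51; e = 56 − 51 = 5
x=43: ŷ = 14 + 43 = 57; e = 51 − 57 = -6
x=74: ŷ = 14 + 74 = 88; e = 89 − 88 = 1
x=82: ŷ = 14 + 82 = 96; e = 97 − 96 = 1
SSE = 9 + 0 + 16 + 25 + 36 + 1 + 1 = 88

SSE = 88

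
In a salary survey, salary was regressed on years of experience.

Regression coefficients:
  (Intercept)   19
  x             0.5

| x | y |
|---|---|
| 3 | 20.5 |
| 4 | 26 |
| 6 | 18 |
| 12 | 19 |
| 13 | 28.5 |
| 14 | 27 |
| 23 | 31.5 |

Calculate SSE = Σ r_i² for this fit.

SSE = 88

x=3: ŷ = 19 + 0.5·3 = 20.5; r = 20.5 − 20.5 = 0
x=4: ŷ = 19 + 0.5·4 = 21; r = 26 − 21 = 5
x=6: ŷ = 19 + 0.5·6 = 22; r = 18 − 22 = -4
x=12: ŷ = 19 + 0.5·12 = 25; r = 19 − 25 = -6
x=13: ŷ = 19 + 0.5·13 = 25.5; r = 28.5 − 25.5 = 3
x=14: ŷ = 19 + 0.5·14 = 26; r = 27 − 26 = 1
x=23: ŷ = 19 + 0.5·23 = 30.5; r = 31.5 − 30.5 = 1
SSE = 0 + 25 + 16 + 36 + 9 + 1 + 1 = 88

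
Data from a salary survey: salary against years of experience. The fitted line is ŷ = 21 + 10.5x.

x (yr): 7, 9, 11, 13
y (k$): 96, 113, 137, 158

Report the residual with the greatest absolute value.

x=7: ŷ = 21 + 10.5·7 = 94.5; e = 96 − 94.5 = 1.5
x=9: ŷ = 21 + 10.5·9 = 115.5; e = 113 − 115.5 = -2.5
x=11: ŷ = 21 + 10.5·11 = 136.5; e = 137 − 136.5 = 0.5
x=13: ŷ = 21 + 10.5·13 = 157.5; e = 158 − 157.5 = 0.5
Largest |e| is 2.5 at x = 9, residual -2.5.

e = -2.5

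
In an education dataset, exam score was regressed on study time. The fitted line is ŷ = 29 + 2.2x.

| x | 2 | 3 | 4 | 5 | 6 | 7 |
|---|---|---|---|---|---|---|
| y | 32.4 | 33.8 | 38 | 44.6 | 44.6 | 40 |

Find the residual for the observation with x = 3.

ŷ = 29 + 2.2·3 = 35.6
r = 33.8 − 35.6 = -1.8

r = -1.8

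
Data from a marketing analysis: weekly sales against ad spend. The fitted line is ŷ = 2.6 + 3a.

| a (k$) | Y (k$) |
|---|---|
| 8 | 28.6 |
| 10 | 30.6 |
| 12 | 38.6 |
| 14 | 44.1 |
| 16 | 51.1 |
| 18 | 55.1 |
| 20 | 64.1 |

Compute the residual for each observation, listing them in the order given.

2, -2, 0, -0.5, 0.5, -1.5, 1.5

a=8: ŷ = 2.6 + 3·8 = 26.6; r = 28.6 − 26.6 = 2
a=10: ŷ = 2.6 + 3·10 = 32.6; r = 30.6 − 32.6 = -2
a=12: ŷ = 2.6 + 3·12 = 38.6; r = 38.6 − 38.6 = 0
a=14: ŷ = 2.6 + 3·14 = 44.6; r = 44.1 − 44.6 = -0.5
a=16: ŷ = 2.6 + 3·16 = 50.6; r = 51.1 − 50.6 = 0.5
a=18: ŷ = 2.6 + 3·18 = 56.6; r = 55.1 − 56.6 = -1.5
a=20: ŷ = 2.6 + 3·20 = 62.6; r = 64.1 − 62.6 = 1.5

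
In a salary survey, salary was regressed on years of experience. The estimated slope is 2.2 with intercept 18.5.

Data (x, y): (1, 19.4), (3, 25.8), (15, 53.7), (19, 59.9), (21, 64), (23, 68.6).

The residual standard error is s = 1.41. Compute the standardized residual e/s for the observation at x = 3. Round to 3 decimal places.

ŷ = 18.5 + 2.2·3 = 25.1
e = 25.8 − 25.1 = 0.7
e/s = 0.7 / 1.41 = 0.496

0.496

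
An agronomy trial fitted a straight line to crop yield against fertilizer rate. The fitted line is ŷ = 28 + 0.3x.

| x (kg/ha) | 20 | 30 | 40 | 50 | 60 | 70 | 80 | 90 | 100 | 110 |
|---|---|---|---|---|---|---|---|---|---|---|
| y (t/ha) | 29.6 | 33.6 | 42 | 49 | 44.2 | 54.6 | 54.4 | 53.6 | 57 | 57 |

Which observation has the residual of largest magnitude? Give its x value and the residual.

x = 50, e = 6

x=20: ŷ = 28 + 0.3·20 = 34; e = 29.6 − 34 = -4.4
x=30: ŷ = 28 + 0.3·30 = 37; e = 33.6 − 37 = -3.4
x=40: ŷ = 28 + 0.3·40 = 40; e = 42 − 40 = 2
x=50: ŷ = 28 + 0.3·50 = 43; e = 49 − 43 = 6
x=60: ŷ = 28 + 0.3·60 = 46; e = 44.2 − 46 = -1.8
x=70: ŷ = 28 + 0.3·70 = 49; e = 54.6 − 49 = 5.6
x=80: ŷ = 28 + 0.3·80 = 52; e = 54.4 − 52 = 2.4
x=90: ŷ = 28 + 0.3·90 = 55; e = 53.6 − 55 = -1.4
x=100: ŷ = 28 + 0.3·100 = 58; e = 57 − 58 = -1
x=110: ŷ = 28 + 0.3·110 = 61; e = 57 − 61 = -4
Largest |e| is 6 at x = 50, residual 6.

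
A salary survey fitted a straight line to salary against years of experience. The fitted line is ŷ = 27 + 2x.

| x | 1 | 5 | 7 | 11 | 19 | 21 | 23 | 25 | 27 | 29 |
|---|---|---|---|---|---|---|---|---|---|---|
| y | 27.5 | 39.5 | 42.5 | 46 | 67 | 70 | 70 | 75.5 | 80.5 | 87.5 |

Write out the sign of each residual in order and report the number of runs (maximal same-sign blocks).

x=1: ŷ = 27 + 2·1 = 29; r = 27.5 − 29 = -1.5
x=5: ŷ = 27 + 2·5 = 37; r = 39.5 − 37 = 2.5
x=7: ŷ = 27 + 2·7 = 41; r = 42.5 − 41 = 1.5
x=11: ŷ = 27 + 2·11 = 49; r = 46 − 49 = -3
x=19: ŷ = 27 + 2·19 = 65; r = 67 − 65 = 2
x=21: ŷ = 27 + 2·21 = 69; r = 70 − 69 = 1
x=23: ŷ = 27 + 2·23 = 73; r = 70 − 73 = -3
x=25: ŷ = 27 + 2·25 = 77; r = 75.5 − 77 = -1.5
x=27: ŷ = 27 + 2·27 = 81; r = 80.5 − 81 = -0.5
x=29: ŷ = 27 + 2·29 = 85; r = 87.5 − 85 = 2.5
Signs: − + + − + + − − − +
Runs: −×1, +×2, −×1, +×2, −×3, +×1 → 6

6 runs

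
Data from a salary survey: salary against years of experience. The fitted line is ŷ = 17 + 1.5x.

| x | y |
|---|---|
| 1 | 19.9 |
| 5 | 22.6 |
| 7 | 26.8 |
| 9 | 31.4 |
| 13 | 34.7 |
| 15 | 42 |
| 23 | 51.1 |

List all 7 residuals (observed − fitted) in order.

1.4, -1.9, -0.7, 0.9, -1.8, 2.5, -0.4

x=1: ŷ = 17 + 1.5·1 = 18.5; e = 19.9 − 18.5 = 1.4
x=5: ŷ = 17 + 1.5·5 = 24.5; e = 22.6 − 24.5 = -1.9
x=7: ŷ = 17 + 1.5·7 = 27.5; e = 26.8 − 27.5 = -0.7
x=9: ŷ = 17 + 1.5·9 = 30.5; e = 31.4 − 30.5 = 0.9
x=13: ŷ = 17 + 1.5·13 = 36.5; e = 34.7 − 36.5 = -1.8
x=15: ŷ = 17 + 1.5·15 = 39.5; e = 42 − 39.5 = 2.5
x=23: ŷ = 17 + 1.5·23 = 51.5; e = 51.1 − 51.5 = -0.4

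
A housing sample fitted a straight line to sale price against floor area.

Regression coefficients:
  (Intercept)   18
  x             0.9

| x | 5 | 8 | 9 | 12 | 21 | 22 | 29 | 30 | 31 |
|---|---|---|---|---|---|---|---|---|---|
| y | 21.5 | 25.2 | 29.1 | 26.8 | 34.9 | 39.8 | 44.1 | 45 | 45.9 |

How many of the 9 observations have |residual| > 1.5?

4

x=5: ŷ = 18 + 0.9·5 = 22.5; r = 21.5 − 22.5 = -1
x=8: ŷ = 18 + 0.9·8 = 25.2; r = 25.2 − 25.2 = 0
x=9: ŷ = 18 + 0.9·9 = 26.1; r = 29.1 − 26.1 = 3
x=12: ŷ = 18 + 0.9·12 = 28.8; r = 26.8 − 28.8 = -2
x=21: ŷ = 18 + 0.9·21 = 36.9; r = 34.9 − 36.9 = -2
x=22: ŷ = 18 + 0.9·22 = 37.8; r = 39.8 − 37.8 = 2
x=29: ŷ = 18 + 0.9·29 = 44.1; r = 44.1 − 44.1 = 0
x=30: ŷ = 18 + 0.9·30 = 45; r = 45 − 45 = 0
x=31: ŷ = 18 + 0.9·31 = 45.9; r = 45.9 − 45.9 = 0
|r| > 1.5: x=9 (|r|=3), x=12 (|r|=2), x=21 (|r|=2), x=22 (|r|=2) → 4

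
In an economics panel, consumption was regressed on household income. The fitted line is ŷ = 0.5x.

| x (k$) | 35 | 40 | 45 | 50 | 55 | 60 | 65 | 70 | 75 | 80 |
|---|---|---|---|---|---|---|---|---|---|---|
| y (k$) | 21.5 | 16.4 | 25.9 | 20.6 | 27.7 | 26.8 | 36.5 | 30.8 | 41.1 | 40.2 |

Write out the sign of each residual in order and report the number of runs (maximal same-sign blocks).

9 runs

x=35: ŷ = 0.5·35 = 17.5; e = 21.5 − 17.5 = 4
x=40: ŷ = 0.5·40 = 20; e = 16.4 − 20 = -3.6
x=45: ŷ = 0.5·45 = 22.5; e = 25.9 − 22.5 = 3.4
x=50: ŷ = 0.5·50 = 25; e = 20.6 − 25 = -4.4
x=55: ŷ = 0.5·55 = 27.5; e = 27.7 − 27.5 = 0.2
x=60: ŷ = 0.5·60 = 30; e = 26.8 − 30 = -3.2
x=65: ŷ = 0.5·65 = 32.5; e = 36.5 − 32.5 = 4
x=70: ŷ = 0.5·70 = 35; e = 30.8 − 35 = -4.2
x=75: ŷ = 0.5·75 = 37.5; e = 41.1 − 37.5 = 3.6
x=80: ŷ = 0.5·80 = 40; e = 40.2 − 40 = 0.2
Signs: + − + − + − + − + +
Runs: +×1, −×1, +×1, −×1, +×1, −×1, +×1, −×1, +×2 → 9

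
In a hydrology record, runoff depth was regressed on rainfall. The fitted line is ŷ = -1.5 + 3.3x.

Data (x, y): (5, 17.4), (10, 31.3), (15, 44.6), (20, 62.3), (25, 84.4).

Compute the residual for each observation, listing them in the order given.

2.4, -0.2, -3.4, -2.2, 3.4

x=5: ŷ = -1.5 + 3.3·5 = 15; e = 17.4 − 15 = 2.4
x=10: ŷ = -1.5 + 3.3·10 = 31.5; e = 31.3 − 31.5 = -0.2
x=15: ŷ = -1.5 + 3.3·15 = 48; e = 44.6 − 48 = -3.4
x=20: ŷ = -1.5 + 3.3·20 = 64.5; e = 62.3 − 64.5 = -2.2
x=25: ŷ = -1.5 + 3.3·25 = 81; e = 84.4 − 81 = 3.4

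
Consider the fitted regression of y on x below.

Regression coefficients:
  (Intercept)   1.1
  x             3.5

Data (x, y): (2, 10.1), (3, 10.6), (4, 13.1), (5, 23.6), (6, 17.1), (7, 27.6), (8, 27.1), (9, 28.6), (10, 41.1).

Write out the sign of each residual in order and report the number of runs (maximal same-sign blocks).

x=2: ŷ = 1.1 + 3.5·2 = 8.1; e = 10.1 − 8.1 = 2
x=3: ŷ = 1.1 + 3.5·3 = 11.6; e = 10.6 − 11.6 = -1
x=4: ŷ = 1.1 + 3.5·4 = 15.1; e = 13.1 − 15.1 = -2
x=5: ŷ = 1.1 + 3.5·5 = 18.6; e = 23.6 − 18.6 = 5
x=6: ŷ = 1.1 + 3.5·6 = 22.1; e = 17.1 − 22.1 = -5
x=7: ŷ = 1.1 + 3.5·7 = 25.6; e = 27.6 − 25.6 = 2
x=8: ŷ = 1.1 + 3.5·8 = 29.1; e = 27.1 − 29.1 = -2
x=9: ŷ = 1.1 + 3.5·9 = 32.6; e = 28.6 − 32.6 = -4
x=10: ŷ = 1.1 + 3.5·10 = 36.1; e = 41.1 − 36.1 = 5
Signs: + − − + − + − − +
Runs: +×1, −×2, +×1, −×1, +×1, −×2, +×1 → 7

7 runs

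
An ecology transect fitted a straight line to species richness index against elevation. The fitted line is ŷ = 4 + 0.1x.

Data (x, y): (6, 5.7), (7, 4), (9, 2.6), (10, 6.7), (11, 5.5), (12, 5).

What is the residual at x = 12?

ŷ = 4 + 0.1·12 = 5.2
e = 5 − 5.2 = -0.2

e = -0.2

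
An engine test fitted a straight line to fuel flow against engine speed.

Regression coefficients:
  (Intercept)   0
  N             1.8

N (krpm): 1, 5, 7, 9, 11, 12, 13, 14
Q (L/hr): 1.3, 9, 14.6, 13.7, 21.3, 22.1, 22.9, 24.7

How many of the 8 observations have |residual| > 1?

N=1: ŷ = 1.8·1 = 1.8; e = 1.3 − 1.8 = -0.5
N=5: ŷ = 1.8·5 = 9; e = 9 − 9 = 0
N=7: ŷ = 1.8·7 = 12.6; e = 14.6 − 12.6 = 2
N=9: ŷ = 1.8·9 = 16.2; e = 13.7 − 16.2 = -2.5
N=11: ŷ = 1.8·11 = 19.8; e = 21.3 − 19.8 = 1.5
N=12: ŷ = 1.8·12 = 21.6; e = 22.1 − 21.6 = 0.5
N=13: ŷ = 1.8·13 = 23.4; e = 22.9 − 23.4 = -0.5
N=14: ŷ = 1.8·14 = 25.2; e = 24.7 − 25.2 = -0.5
|e| > 1: N=7 (|e|=2), N=9 (|e|=2.5), N=11 (|e|=1.5) → 3

3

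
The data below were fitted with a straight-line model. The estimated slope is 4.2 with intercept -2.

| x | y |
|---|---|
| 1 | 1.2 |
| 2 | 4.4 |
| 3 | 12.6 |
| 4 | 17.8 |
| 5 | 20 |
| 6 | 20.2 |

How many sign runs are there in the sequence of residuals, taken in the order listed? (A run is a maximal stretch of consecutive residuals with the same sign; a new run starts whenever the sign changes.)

3 runs

x=1: ŷ = -2 + 4.2·1 = 2.2; r = 1.2 − 2.2 = -1
x=2: ŷ = -2 + 4.2·2 = 6.4; r = 4.4 − 6.4 = -2
x=3: ŷ = -2 + 4.2·3 = 10.6; r = 12.6 − 10.6 = 2
x=4: ŷ = -2 + 4.2·4 = 14.8; r = 17.8 − 14.8 = 3
x=5: ŷ = -2 + 4.2·5 = 19; r = 20 − 19 = 1
x=6: ŷ = -2 + 4.2·6 = 23.2; r = 20.2 − 23.2 = -3
Signs: − − + + + −
Runs: −×2, +×3, −×1 → 3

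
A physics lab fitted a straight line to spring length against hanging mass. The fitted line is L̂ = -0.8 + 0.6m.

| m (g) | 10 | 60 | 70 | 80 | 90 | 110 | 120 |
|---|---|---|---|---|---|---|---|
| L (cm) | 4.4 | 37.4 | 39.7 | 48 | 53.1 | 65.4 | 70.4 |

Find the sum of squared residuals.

SSE = 9.06

m=10: L̂ = -0.8 + 0.6·10 = 5.2; e = 4.4 − 5.2 = -0.8
m=60: L̂ = -0.8 + 0.6·60 = 35.2; e = 37.4 − 35.2 = 2.2
m=70: L̂ = -0.8 + 0.6·70 = 41.2; e = 39.7 − 41.2 = -1.5
m=80: L̂ = -0.8 + 0.6·80 = 47.2; e = 48 − 47.2 = 0.8
m=90: L̂ = -0.8 + 0.6·90 = 53.2; e = 53.1 − 53.2 = -0.1
m=110: L̂ = -0.8 + 0.6·110 = 65.2; e = 65.4 − 65.2 = 0.2
m=120: L̂ = -0.8 + 0.6·120 = 71.2; e = 70.4 − 71.2 = -0.8
SSE = 0.64 + 4.84 + 2.25 + 0.64 + 0.01 + 0.04 + 0.64 = 9.06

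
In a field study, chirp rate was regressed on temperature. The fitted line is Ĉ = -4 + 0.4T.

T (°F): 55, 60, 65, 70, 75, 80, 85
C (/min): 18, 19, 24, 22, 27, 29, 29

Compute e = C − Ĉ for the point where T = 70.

Ĉ = -4 + 0.4·70 = 24
e = 22 − 24 = -2

e = -2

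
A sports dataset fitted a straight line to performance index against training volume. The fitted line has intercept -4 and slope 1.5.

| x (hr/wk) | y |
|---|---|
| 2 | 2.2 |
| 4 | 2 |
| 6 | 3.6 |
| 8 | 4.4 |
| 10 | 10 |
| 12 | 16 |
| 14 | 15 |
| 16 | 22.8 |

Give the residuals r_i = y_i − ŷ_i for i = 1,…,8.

3.2, 0, -1.4, -3.6, -1, 2, -2, 2.8

x=2: ŷ = -4 + 1.5·2 = -1; r = 2.2 − (-1) = 3.2
x=4: ŷ = -4 + 1.5·4 = 2; r = 2 − 2 = 0
x=6: ŷ = -4 + 1.5·6 = 5; r = 3.6 − 5 = -1.4
x=8: ŷ = -4 + 1.5·8 = 8; r = 4.4 − 8 = -3.6
x=10: ŷ = -4 + 1.5·10 = 11; r = 10 − 11 = -1
x=12: ŷ = -4 + 1.5·12 = 14; r = 16 − 14 = 2
x=14: ŷ = -4 + 1.5·14 = 17; r = 15 − 17 = -2
x=16: ŷ = -4 + 1.5·16 = 20; r = 22.8 − 20 = 2.8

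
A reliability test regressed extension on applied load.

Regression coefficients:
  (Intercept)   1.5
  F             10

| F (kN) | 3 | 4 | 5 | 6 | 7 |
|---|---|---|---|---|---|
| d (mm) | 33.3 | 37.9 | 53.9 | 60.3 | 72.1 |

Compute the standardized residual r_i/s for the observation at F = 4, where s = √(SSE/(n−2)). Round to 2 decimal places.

F=3: ŷ = 1.5 + 10·3 = 31.5; r = 33.3 − 31.5 = 1.8
F=4: ŷ = 1.5 + 10·4 = 41.5; r = 37.9 − 41.5 = -3.6
F=5: ŷ = 1.5 + 10·5 = 51.5; r = 53.9 − 51.5 = 2.4
F=6: ŷ = 1.5 + 10·6 = 61.5; r = 60.3 − 61.5 = -1.2
F=7: ŷ = 1.5 + 10·7 = 71.5; r = 72.1 − 71.5 = 0.6
SSE = 3.24 + 12.96 + 5.76 + 1.44 + 0.36 = 23.76
s = √(23.76/3) = 2.81425
r/s = -3.6 / 2.81425 = -1.28

-1.28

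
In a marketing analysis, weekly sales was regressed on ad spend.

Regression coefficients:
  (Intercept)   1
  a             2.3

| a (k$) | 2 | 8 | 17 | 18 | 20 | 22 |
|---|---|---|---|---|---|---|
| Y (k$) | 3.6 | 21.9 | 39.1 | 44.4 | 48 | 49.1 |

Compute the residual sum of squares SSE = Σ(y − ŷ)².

a=2: Ŷ = 1 + 2.3·2 = 5.6; r = 3.6 − 5.6 = -2
a=8: Ŷ = 1 + 2.3·8 = 19.4; r = 21.9 − 19.4 = 2.5
a=17: Ŷ = 1 + 2.3·17 = 40.1; r = 39.1 − 40.1 = -1
a=18: Ŷ = 1 + 2.3·18 = 42.4; r = 44.4 − 42.4 = 2
a=20: Ŷ = 1 + 2.3·20 = 47; r = 48 − 47 = 1
a=22: Ŷ = 1 + 2.3·22 = 51.6; r = 49.1 − 51.6 = -2.5
SSE = 4 + 6.25 + 1 + 4 + 1 + 6.25 = 22.5

SSE = 22.5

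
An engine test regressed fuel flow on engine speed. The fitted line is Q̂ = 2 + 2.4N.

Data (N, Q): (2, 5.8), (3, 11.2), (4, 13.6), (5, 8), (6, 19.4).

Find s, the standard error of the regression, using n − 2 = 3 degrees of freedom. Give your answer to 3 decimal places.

s = 4.243

N=2: Q̂ = 2 + 2.4·2 = 6.8; r = 5.8 − 6.8 = -1
N=3: Q̂ = 2 + 2.4·3 = 9.2; r = 11.2 − 9.2 = 2
N=4: Q̂ = 2 + 2.4·4 = 11.6; r = 13.6 − 11.6 = 2
N=5: Q̂ = 2 + 2.4·5 = 14; r = 8 − 14 = -6
N=6: Q̂ = 2 + 2.4·6 = 16.4; r = 19.4 − 16.4 = 3
SSE = 1 + 4 + 4 + 36 + 9 = 54
s = √(54/3) = √18 ≈ 4.243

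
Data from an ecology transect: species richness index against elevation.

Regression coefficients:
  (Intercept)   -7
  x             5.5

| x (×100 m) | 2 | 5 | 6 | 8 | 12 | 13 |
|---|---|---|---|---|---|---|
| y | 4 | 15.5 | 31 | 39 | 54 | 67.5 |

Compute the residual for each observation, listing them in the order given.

0, -5, 5, 2, -5, 3

x=2: ŷ = -7 + 5.5·2 = 4; e = 4 − 4 = 0
x=5: ŷ = -7 + 5.5·5 = 20.5; e = 15.5 − 20.5 = -5
x=6: ŷ = -7 + 5.5·6 = 26; e = 31 − 26 = 5
x=8: ŷ = -7 + 5.5·8 = 37; e = 39 − 37 = 2
x=12: ŷ = -7 + 5.5·12 = 59; e = 54 − 59 = -5
x=13: ŷ = -7 + 5.5·13 = 64.5; e = 67.5 − 64.5 = 3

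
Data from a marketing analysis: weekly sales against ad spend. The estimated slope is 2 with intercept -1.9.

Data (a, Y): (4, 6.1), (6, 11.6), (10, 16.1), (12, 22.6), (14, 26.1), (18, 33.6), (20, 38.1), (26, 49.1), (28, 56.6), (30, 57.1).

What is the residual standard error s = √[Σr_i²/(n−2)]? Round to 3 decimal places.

a=4: ŷ = -1.9 + 2·4 = 6.1; r = 6.1 − 6.1 = 0
a=6: ŷ = -1.9 + 2·6 = 10.1; r = 11.6 − 10.1 = 1.5
a=10: ŷ = -1.9 + 2·10 = 18.1; r = 16.1 − 18.1 = -2
a=12: ŷ = -1.9 + 2·12 = 22.1; r = 22.6 − 22.1 = 0.5
a=14: ŷ = -1.9 + 2·14 = 26.1; r = 26.1 − 26.1 = 0
a=18: ŷ = -1.9 + 2·18 = 34.1; r = 33.6 − 34.1 = -0.5
a=20: ŷ = -1.9 + 2·20 = 38.1; r = 38.1 − 38.1 = 0
a=26: ŷ = -1.9 + 2·26 = 50.1; r = 49.1 − 50.1 = -1
a=28: ŷ = -1.9 + 2·28 = 54.1; r = 56.6 − 54.1 = 2.5
a=30: ŷ = -1.9 + 2·30 = 58.1; r = 57.1 − 58.1 = -1
SSE = 0 + 2.25 + 4 + 0.25 + 0 + 0.25 + 0 + 1 + 6.25 + 1 = 15
s = √(15/8) = √1.875 ≈ 1.369

s = 1.369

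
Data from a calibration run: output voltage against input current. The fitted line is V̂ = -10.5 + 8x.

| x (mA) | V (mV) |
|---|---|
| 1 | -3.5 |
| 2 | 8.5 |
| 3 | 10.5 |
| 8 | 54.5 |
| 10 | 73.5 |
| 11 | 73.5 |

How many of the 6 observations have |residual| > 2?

4

x=1: V̂ = -10.5 + 8·1 = -2.5; r = -3.5 − (-2.5) = -1
x=2: V̂ = -10.5 + 8·2 = 5.5; r = 8.5 − 5.5 = 3
x=3: V̂ = -10.5 + 8·3 = 13.5; r = 10.5 − 13.5 = -3
x=8: V̂ = -10.5 + 8·8 = 53.5; r = 54.5 − 53.5 = 1
x=10: V̂ = -10.5 + 8·10 = 69.5; r = 73.5 − 69.5 = 4
x=11: V̂ = -10.5 + 8·11 = 77.5; r = 73.5 − 77.5 = -4
|r| > 2: x=2 (|r|=3), x=3 (|r|=3), x=10 (|r|=4), x=11 (|r|=4) → 4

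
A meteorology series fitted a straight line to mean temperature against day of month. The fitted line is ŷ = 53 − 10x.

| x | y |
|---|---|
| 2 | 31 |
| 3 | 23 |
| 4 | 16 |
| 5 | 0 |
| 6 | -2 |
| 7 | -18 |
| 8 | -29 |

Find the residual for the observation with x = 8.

e = -2

ŷ = 53 − 10·8 = -27
e = -29 − (-27) = -2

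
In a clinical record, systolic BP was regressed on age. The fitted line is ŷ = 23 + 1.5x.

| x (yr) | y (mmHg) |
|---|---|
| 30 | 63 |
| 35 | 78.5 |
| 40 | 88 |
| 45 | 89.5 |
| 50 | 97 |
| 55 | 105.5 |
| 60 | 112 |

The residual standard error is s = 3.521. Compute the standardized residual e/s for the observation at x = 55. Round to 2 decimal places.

ŷ = 23 + 1.5·55 = 105.5
e = 105.5 − 105.5 = 0
e/s = 0 / 3.521 = 0.00

0.00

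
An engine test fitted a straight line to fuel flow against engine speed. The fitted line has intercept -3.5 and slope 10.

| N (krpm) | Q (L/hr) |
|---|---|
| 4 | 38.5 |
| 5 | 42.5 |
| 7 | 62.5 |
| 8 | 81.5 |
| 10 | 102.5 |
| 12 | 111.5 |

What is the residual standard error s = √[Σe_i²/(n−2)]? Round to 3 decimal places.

N=4: Q̂ = -3.5 + 10·4 = 36.5; e = 38.5 − 36.5 = 2
N=5: Q̂ = -3.5 + 10·5 = 46.5; e = 42.5 − 46.5 = -4
N=7: Q̂ = -3.5 + 10·7 = 66.5; e = 62.5 − 66.5 = -4
N=8: Q̂ = -3.5 + 10·8 = 76.5; e = 81.5 − 76.5 = 5
N=10: Q̂ = -3.5 + 10·10 = 96.5; e = 102.5 − 96.5 = 6
N=12: Q̂ = -3.5 + 10·12 = 116.5; e = 111.5 − 116.5 = -5
SSE = 4 + 16 + 16 + 25 + 36 + 25 = 122
s = √(122/4) = √30.5 ≈ 5.523

s = 5.523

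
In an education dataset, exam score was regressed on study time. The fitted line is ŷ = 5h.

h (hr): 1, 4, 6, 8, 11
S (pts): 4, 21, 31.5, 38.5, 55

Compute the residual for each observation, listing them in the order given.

h=1: ŷ = 5·1 = 5; r = 4 − 5 = -1
h=4: ŷ = 5·4 = 20; r = 21 − 20 = 1
h=6: ŷ = 5·6 = 30; r = 31.5 − 30 = 1.5
h=8: ŷ = 5·8 = 40; r = 38.5 − 40 = -1.5
h=11: ŷ = 5·11 = 55; r = 55 − 55 = 0

-1, 1, 1.5, -1.5, 0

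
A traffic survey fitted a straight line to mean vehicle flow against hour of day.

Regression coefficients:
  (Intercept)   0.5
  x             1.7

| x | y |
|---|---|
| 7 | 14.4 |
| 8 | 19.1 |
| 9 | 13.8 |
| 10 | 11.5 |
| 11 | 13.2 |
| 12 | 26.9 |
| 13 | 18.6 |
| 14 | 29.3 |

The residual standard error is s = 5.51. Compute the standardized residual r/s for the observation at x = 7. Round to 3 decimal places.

0.363

ŷ = 0.5 + 1.7·7 = 12.4
r = 14.4 − 12.4 = 2
r/s = 2 / 5.51 = 0.363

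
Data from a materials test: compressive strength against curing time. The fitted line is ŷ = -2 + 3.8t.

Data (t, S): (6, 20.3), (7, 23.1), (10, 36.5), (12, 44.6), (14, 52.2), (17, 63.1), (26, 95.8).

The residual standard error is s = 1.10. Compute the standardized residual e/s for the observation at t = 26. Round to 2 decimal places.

-0.91

ŷ = -2 + 3.8·26 = 96.8
e = 95.8 − 96.8 = -1
e/s = -1 / 1.10 = -0.91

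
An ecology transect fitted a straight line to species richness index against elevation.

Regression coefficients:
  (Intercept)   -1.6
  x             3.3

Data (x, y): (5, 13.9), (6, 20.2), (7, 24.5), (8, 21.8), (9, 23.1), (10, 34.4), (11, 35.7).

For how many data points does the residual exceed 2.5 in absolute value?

x=5: ŷ = -1.6 + 3.3·5 = 14.9; r = 13.9 − 14.9 = -1
x=6: ŷ = -1.6 + 3.3·6 = 18.2; r = 20.2 − 18.2 = 2
x=7: ŷ = -1.6 + 3.3·7 = 21.5; r = 24.5 − 21.5 = 3
x=8: ŷ = -1.6 + 3.3·8 = 24.8; r = 21.8 − 24.8 = -3
x=9: ŷ = -1.6 + 3.3·9 = 28.1; r = 23.1 − 28.1 = -5
x=10: ŷ = -1.6 + 3.3·10 = 31.4; r = 34.4 − 31.4 = 3
x=11: ŷ = -1.6 + 3.3·11 = 34.7; r = 35.7 − 34.7 = 1
|r| > 2.5: x=7 (|r|=3), x=8 (|r|=3), x=9 (|r|=5), x=10 (|r|=3) → 4

4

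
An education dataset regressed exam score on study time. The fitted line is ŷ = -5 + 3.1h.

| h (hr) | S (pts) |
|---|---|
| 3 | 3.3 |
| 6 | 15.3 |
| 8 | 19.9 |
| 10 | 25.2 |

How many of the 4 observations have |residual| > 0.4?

h=3: ŷ = -5 + 3.1·3 = 4.3; e = 3.3 − 4.3 = -1
h=6: ŷ = -5 + 3.1·6 = 13.6; e = 15.3 − 13.6 = 1.7
h=8: ŷ = -5 + 3.1·8 = 19.8; e = 19.9 − 19.8 = 0.1
h=10: ŷ = -5 + 3.1·10 = 26; e = 25.2 − 26 = -0.8
|e| > 0.4: h=3 (|e|=1), h=6 (|e|=1.7), h=10 (|e|=0.8) → 3

3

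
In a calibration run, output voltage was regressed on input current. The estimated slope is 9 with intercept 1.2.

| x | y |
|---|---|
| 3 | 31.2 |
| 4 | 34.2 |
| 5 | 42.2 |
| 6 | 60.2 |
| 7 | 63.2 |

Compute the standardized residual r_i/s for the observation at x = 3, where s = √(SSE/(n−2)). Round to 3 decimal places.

0.671

x=3: ŷ = 1.2 + 9·3 = 28.2; r = 31.2 − 28.2 = 3
x=4: ŷ = 1.2 + 9·4 = 37.2; r = 34.2 − 37.2 = -3
x=5: ŷ = 1.2 + 9·5 = 46.2; r = 42.2 − 46.2 = -4
x=6: ŷ = 1.2 + 9·6 = 55.2; r = 60.2 − 55.2 = 5
x=7: ŷ = 1.2 + 9·7 = 64.2; r = 63.2 − 64.2 = -1
SSE = 9 + 9 + 16 + 25 + 1 = 60
s = √(60/3) = 4.47214
r/s = 3 / 4.47214 = 0.671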